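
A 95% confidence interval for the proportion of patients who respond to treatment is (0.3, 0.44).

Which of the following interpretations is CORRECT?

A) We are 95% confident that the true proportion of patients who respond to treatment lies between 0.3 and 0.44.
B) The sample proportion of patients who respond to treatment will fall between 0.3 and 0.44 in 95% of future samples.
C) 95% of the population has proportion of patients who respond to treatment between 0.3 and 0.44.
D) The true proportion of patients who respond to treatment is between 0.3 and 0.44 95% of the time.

A confidence interval represents our confidence in the procedure, not a probability statement about the parameter.

Key concept: If we repeated this sampling process many times and computed a 95% CI each time, about 95% of those intervals would contain the true population parameter.

For this specific interval (0.3, 0.44):
- Midpoint (point estimate): 0.37
- Margin of error: 0.07

The correct interpretation is the one stating confidence that the true parameter lies in the interval — option A.

A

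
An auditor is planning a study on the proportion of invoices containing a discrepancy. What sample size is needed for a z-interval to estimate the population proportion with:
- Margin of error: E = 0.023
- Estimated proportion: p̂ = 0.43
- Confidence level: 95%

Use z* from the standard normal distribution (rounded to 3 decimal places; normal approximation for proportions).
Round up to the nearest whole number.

Using z* for proportion z-interval (normal approximation).

For 95% confidence, z* = 1.96 (from standard normal table)

Sample size formula for proportion z-interval: n = z*²p̂(1-p̂)/E²

n = 1.96² × 0.43 × 0.57 / 0.023²
  = 3.8416 × 0.2451 / 0.000529
  = 1779.9171

Round up to the nearest whole number: n = 1780

1780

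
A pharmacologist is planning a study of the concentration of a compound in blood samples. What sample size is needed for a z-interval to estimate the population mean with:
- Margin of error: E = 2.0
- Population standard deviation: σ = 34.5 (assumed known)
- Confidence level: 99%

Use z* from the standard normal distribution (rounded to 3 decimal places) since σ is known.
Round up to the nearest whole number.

Using z* since population σ is known (z-interval formula).

For 99% confidence, z* = 2.576 (from standard normal table)

Sample size formula for z-interval: n = (z*σ/E)²

n = (2.576 × 34.5 / 2.0)²
  = (44.436000)²
  = 1974.5581

Round up to the nearest whole number: n = 1975

1975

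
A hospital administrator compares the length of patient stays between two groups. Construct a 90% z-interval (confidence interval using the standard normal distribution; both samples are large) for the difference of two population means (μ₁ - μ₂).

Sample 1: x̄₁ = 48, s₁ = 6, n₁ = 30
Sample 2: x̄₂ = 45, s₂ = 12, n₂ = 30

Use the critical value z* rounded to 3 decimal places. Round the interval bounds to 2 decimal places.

Both samples are large (n₁ = 30 ≥ 30, n₂ = 30 ≥ 30), so a z-interval for the difference of means applies.

Point estimate: x̄₁ - x̄₂ = 48 - 45 = 3

Standard error: SE = √(s₁²/n₁ + s₂²/n₂)
= √(6²/30 + 12²/30)
= √(1.200000 + 4.800000)
= 2.449490

For 90% confidence, z* = 1.645 (from standard normal table)
Margin of error: E = z* × SE = 1.645 × 2.449490 = 4.0294

Z-interval: (x̄₁ - x̄₂) ± E = 3 ± 4.0294 = (-1.0294, 7.0294)

Rounded to 2 decimal places:

(-1.03, 7.03)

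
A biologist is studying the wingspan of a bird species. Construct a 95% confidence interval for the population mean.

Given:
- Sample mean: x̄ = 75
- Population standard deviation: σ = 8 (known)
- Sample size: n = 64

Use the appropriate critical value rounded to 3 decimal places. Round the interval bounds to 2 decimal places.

The population standard deviation σ is known, so use a z-interval (standard normal critical value).

For 95% confidence, z* = 1.96 (from standard normal table)

Standard error: SE = σ/√n = 8/√64 = 1.000000

Margin of error: E = z* × SE = 1.96 × 1.000000 = 1.9600

Z-interval: x̄ ± E = 75 ± 1.9600 = (73.0400, 76.9600)

Rounded to 2 decimal places:

(73.04, 76.96)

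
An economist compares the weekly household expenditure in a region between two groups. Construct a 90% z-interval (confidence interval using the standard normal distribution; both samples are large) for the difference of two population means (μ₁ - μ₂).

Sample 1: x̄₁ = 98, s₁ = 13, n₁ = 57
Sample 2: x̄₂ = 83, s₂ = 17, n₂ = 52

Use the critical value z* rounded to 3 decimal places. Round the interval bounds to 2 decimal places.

Both samples are large (n₁ = 57 ≥ 30, n₂ = 52 ≥ 30), so a z-interval for the difference of means applies.

Point estimate: x̄₁ - x̄₂ = 98 - 83 = 15

Standard error: SE = √(s₁²/n₁ + s₂²/n₂)
= √(13²/57 + 17²/52)
= √(2.964912 + 5.557692)
= 2.919350

For 90% confidence, z* = 1.645 (from standard normal table)
Margin of error: E = z* × SE = 1.645 × 2.919350 = 4.8023

Z-interval: (x̄₁ - x̄₂) ± E = 15 ± 4.8023 = (10.1977, 19.8023)

Rounded to 2 decimal places:

(10.20, 19.80)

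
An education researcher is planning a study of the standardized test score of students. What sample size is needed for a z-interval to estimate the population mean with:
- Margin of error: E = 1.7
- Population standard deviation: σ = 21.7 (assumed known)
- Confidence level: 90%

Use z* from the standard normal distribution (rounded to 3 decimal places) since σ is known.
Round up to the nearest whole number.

Using z* since population σ is known (z-interval formula).

For 90% confidence, z* = 1.645 (from standard normal table)

Sample size formula for z-interval: n = (z*σ/E)²

n = (1.645 × 21.7 / 1.7)²
  = (20.997941)²
  = 440.9135

Round up to the nearest whole number: n = 441

441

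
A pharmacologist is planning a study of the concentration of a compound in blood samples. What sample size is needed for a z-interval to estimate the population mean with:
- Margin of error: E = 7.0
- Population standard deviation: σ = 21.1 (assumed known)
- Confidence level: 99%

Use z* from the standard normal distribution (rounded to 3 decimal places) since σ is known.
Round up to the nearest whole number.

Using z* since population σ is known (z-interval formula).

For 99% confidence, z* = 2.576 (from standard normal table)

Sample size formula for z-interval: n = (z*σ/E)²

n = (2.576 × 21.1 / 7.0)²
  = (7.764800)²
  = 60.2921

Round up to the nearest whole number: n = 61

61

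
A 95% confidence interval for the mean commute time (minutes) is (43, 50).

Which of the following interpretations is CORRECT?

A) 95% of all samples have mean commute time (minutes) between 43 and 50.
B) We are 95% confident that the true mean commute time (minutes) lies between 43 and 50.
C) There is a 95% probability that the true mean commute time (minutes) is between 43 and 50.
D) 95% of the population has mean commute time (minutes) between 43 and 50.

A confidence interval represents our confidence in the procedure, not a probability statement about the parameter.

Key concept: If we repeated this sampling process many times and computed a 95% CI each time, about 95% of those intervals would contain the true population parameter.

For this specific interval (43, 50):
- Midpoint (point estimate): 46.5
- Margin of error: 3.5

The correct interpretation is the one stating confidence that the true parameter lies in the interval — option B.

B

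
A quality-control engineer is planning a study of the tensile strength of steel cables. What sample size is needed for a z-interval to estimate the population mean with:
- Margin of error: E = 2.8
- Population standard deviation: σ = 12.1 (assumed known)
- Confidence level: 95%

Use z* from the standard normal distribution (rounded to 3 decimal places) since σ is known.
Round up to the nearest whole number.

Using z* since population σ is known (z-interval formula).

For 95% confidence, z* = 1.96 (from standard normal table)

Sample size formula for z-interval: n = (z*σ/E)²

n = (1.96 × 12.1 / 2.8)²
  = (8.470000)²
  = 71.7409

Round up to the nearest whole number: n = 72

72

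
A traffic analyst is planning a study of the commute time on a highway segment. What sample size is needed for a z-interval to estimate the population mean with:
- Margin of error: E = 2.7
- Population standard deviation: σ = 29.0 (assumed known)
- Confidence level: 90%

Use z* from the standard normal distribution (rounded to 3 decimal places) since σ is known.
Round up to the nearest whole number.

Using z* since population σ is known (z-interval formula).

For 90% confidence, z* = 1.645 (from standard normal table)

Sample size formula for z-interval: n = (z*σ/E)²

n = (1.645 × 29.0 / 2.7)²
  = (17.668519)²
  = 312.1765

Round up to the nearest whole number: n = 313

313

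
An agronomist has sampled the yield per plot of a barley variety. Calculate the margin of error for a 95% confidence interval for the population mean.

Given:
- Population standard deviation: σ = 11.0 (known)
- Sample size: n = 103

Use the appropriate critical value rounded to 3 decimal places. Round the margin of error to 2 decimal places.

The population standard deviation σ is known, so use the z-interval margin of error formula.

For 95% confidence, z* = 1.96 (from standard normal table)

Margin of error formula for z-interval: E = z* × σ/√n

E = 1.96 × 11.0/√103
  = 1.96 × 1.083862
  = 2.1244

Rounded to 2 decimal places:

2.12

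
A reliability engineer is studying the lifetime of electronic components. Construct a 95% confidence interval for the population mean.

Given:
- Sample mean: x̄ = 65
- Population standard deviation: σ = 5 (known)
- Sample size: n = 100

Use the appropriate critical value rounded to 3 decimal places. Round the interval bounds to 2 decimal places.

The population standard deviation σ is known, so use a z-interval (standard normal critical value).

For 95% confidence, z* = 1.96 (from standard normal table)

Standard error: SE = σ/√n = 5/√100 = 0.500000

Margin of error: E = z* × SE = 1.96 × 0.500000 = 0.9800

Z-interval: x̄ ± E = 65 ± 0.9800 = (64.0200, 65.9800)

Rounded to 2 decimal places:

(64.02, 65.98)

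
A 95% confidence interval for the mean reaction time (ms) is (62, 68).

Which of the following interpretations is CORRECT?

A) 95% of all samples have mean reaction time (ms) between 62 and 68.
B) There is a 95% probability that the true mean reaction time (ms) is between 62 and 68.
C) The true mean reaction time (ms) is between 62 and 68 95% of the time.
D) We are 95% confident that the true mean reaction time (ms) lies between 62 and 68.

A confidence interval represents our confidence in the procedure, not a probability statement about the parameter.

Key concept: If we repeated this sampling process many times and computed a 95% CI each time, about 95% of those intervals would contain the true population parameter.

For this specific interval (62, 68):
- Midpoint (point estimate): 65
- Margin of error: 3

The correct interpretation is the one stating confidence that the true parameter lies in the interval — option D.

D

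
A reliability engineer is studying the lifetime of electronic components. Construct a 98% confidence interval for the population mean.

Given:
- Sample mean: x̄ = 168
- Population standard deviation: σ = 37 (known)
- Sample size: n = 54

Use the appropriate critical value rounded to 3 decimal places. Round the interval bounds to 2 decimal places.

The population standard deviation σ is known, so use a z-interval (standard normal critical value).

For 98% confidence, z* = 2.326 (from standard normal table)

Standard error: SE = σ/√n = 37/√54 = 5.035062

Margin of error: E = z* × SE = 2.326 × 5.035062 = 11.7116

Z-interval: x̄ ± E = 168 ± 11.7116 = (156.2884, 179.7116)

Rounded to 2 decimal places:

(156.29, 179.71)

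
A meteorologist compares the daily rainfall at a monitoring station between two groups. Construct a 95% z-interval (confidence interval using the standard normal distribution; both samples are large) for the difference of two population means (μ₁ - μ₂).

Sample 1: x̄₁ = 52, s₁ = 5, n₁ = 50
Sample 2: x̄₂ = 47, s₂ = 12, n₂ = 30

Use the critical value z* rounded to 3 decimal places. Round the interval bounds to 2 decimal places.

Both samples are large (n₁ = 50 ≥ 30, n₂ = 30 ≥ 30), so a z-interval for the difference of means applies.

Point estimate: x̄₁ - x̄₂ = 52 - 47 = 5

Standard error: SE = √(s₁²/n₁ + s₂²/n₂)
= √(5²/50 + 12²/30)
= √(0.500000 + 4.800000)
= 2.302173

For 95% confidence, z* = 1.96 (from standard normal table)
Margin of error: E = z* × SE = 1.96 × 2.302173 = 4.5123

Z-interval: (x̄₁ - x̄₂) ± E = 5 ± 4.5123 = (0.4877, 9.5123)

Rounded to 2 decimal places:

(0.49, 9.51)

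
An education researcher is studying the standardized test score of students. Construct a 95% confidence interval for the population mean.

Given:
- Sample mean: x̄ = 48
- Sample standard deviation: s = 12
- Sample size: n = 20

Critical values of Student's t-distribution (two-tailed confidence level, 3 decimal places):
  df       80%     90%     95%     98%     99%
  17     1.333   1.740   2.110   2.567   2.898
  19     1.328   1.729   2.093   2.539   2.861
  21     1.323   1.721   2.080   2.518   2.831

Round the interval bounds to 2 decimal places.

The population standard deviation σ is unknown (only the sample standard deviation s is given), so use a t-interval with df = n - 1 = 20 - 1 = 19.

For 95% confidence with df = 19, t* = 2.093 (from t-table)

Standard error: SE = s/√n = 12/√20 = 2.683282

Margin of error: E = t* × SE = 2.093 × 2.683282 = 5.6161

T-interval: x̄ ± E = 48 ± 5.6161 = (42.3839, 53.6161)

Rounded to 2 decimal places:

(42.38, 53.62)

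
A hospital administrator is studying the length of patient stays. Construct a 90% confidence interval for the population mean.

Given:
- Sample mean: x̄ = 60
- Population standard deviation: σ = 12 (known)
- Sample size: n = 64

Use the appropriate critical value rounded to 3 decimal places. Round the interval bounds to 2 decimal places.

The population standard deviation σ is known, so use a z-interval (standard normal critical value).

For 90% confidence, z* = 1.645 (from standard normal table)

Standard error: SE = σ/√n = 12/√64 = 1.500000

Margin of error: E = z* × SE = 1.645 × 1.500000 = 2.4675

Z-interval: x̄ ± E = 60 ± 2.4675 = (57.5325, 62.4675)

Rounded to 2 decimal places:

(57.53, 62.47)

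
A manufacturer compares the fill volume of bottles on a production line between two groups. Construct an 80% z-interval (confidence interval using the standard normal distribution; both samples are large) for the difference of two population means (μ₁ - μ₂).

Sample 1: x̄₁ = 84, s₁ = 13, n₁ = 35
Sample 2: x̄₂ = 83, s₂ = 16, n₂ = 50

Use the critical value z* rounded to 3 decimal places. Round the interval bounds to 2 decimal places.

Both samples are large (n₁ = 35 ≥ 30, n₂ = 50 ≥ 30), so a z-interval for the difference of means applies.

Point estimate: x̄₁ - x̄₂ = 84 - 83 = 1

Standard error: SE = √(s₁²/n₁ + s₂²/n₂)
= √(13²/35 + 16²/50)
= √(4.828571 + 5.120000)
= 3.154136

For 80% confidence, z* = 1.282 (from standard normal table)
Margin of error: E = z* × SE = 1.282 × 3.154136 = 4.0436

Z-interval: (x̄₁ - x̄₂) ± E = 1 ± 4.0436 = (-3.0436, 5.0436)

Rounded to 2 decimal places:

(-3.04, 5.04)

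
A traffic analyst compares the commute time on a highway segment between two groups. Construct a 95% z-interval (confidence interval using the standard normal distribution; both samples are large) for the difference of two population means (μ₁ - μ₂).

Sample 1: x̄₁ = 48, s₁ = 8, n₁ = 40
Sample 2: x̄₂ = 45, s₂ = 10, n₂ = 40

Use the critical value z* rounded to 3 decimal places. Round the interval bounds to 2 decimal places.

Both samples are large (n₁ = 40 ≥ 30, n₂ = 40 ≥ 30), so a z-interval for the difference of means applies.

Point estimate: x̄₁ - x̄₂ = 48 - 45 = 3

Standard error: SE = √(s₁²/n₁ + s₂²/n₂)
= √(8²/40 + 10²/40)
= √(1.600000 + 2.500000)
= 2.024846

For 95% confidence, z* = 1.96 (from standard normal table)
Margin of error: E = z* × SE = 1.96 × 2.024846 = 3.9687

Z-interval: (x̄₁ - x̄₂) ± E = 3 ± 3.9687 = (-0.9687, 6.9687)

Rounded to 2 decimal places:

(-0.97, 6.97)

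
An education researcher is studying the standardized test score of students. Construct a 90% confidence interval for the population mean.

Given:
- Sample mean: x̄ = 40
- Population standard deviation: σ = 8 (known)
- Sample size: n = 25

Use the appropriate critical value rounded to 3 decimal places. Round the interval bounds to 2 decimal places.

The population standard deviation σ is known, so use a z-interval (standard normal critical value).

For 90% confidence, z* = 1.645 (from standard normal table)

Standard error: SE = σ/√n = 8/√25 = 1.600000

Margin of error: E = z* × SE = 1.645 × 1.600000 = 2.6320

Z-interval: x̄ ± E = 40 ± 2.6320 = (37.3680, 42.6320)

Rounded to 2 decimal places:

(37.37, 42.63)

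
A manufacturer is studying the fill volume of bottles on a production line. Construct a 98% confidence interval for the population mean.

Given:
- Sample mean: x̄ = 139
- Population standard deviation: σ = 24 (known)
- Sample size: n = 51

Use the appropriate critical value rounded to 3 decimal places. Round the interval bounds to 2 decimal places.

The population standard deviation σ is known, so use a z-interval (standard normal critical value).

For 98% confidence, z* = 2.326 (from standard normal table)

Standard error: SE = σ/√n = 24/√51 = 3.360672

Margin of error: E = z* × SE = 2.326 × 3.360672 = 7.8169

Z-interval: x̄ ± E = 139 ± 7.8169 = (131.1831, 146.8169)

Rounded to 2 decimal places:

(131.18, 146.82)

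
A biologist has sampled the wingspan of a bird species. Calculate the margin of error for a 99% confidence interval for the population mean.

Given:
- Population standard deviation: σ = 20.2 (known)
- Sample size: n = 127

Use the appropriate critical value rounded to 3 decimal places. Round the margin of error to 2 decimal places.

The population standard deviation σ is known, so use the z-interval margin of error formula.

For 99% confidence, z* = 2.576 (from standard normal table)

Margin of error formula for z-interval: E = z* × σ/√n

E = 2.576 × 20.2/√127
  = 2.576 × 1.792460
  = 4.6174

Rounded to 2 decimal places:

4.62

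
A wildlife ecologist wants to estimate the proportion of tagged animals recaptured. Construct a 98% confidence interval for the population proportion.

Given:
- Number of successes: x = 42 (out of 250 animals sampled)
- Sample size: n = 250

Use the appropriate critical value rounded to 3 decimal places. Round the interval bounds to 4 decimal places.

Sample proportion: p̂ = 42/250 = 0.168000

Check conditions for normal approximation:
  np̂ = 42 ≥ 10 ✓
  n(1-p̂) = 208 ≥ 10 ✓

The sample is large enough, so use a z-interval (normal approximation) for the proportion.

For 98% confidence, z* = 2.326 (from standard normal table)

Standard error: SE = √(p̂(1-p̂)/n) = √(0.168000×0.832000/250) = 0.02364538

Margin of error: E = z* × SE = 2.326 × 0.02364538 = 0.054999

Z-interval: p̂ ± E = 0.168000 ± 0.054999 = (0.113001, 0.222999)

Rounded to 4 decimal places:

(0.1130, 0.2230)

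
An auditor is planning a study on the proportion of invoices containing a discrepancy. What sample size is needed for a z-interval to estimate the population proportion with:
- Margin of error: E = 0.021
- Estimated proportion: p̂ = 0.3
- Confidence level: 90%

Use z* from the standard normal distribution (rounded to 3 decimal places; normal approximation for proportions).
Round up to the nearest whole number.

Using z* for proportion z-interval (normal approximation).

For 90% confidence, z* = 1.645 (from standard normal table)

Sample size formula for proportion z-interval: n = z*²p̂(1-p̂)/E²

n = 1.645² × 0.3 × 0.7 / 0.021²
  = 2.706025 × 0.21 / 0.000441
  = 1288.5833

Round up to the nearest whole number: n = 1289

1289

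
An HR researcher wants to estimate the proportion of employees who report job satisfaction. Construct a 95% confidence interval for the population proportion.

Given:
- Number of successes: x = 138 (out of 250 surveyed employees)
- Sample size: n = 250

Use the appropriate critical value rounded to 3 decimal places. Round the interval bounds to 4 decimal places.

Sample proportion: p̂ = 138/250 = 0.552000

Check conditions for normal approximation:
  np̂ = 138 ≥ 10 ✓
  n(1-p̂) = 112 ≥ 10 ✓

The sample is large enough, so use a z-interval (normal approximation) for the proportion.

For 95% confidence, z* = 1.96 (from standard normal table)

Standard error: SE = √(p̂(1-p̂)/n) = √(0.552000×0.448000/250) = 0.03145130

Margin of error: E = z* × SE = 1.96 × 0.03145130 = 0.061645

Z-interval: p̂ ± E = 0.552000 ± 0.061645 = (0.490355, 0.613645)

Rounded to 4 decimal places:

(0.4904, 0.6136)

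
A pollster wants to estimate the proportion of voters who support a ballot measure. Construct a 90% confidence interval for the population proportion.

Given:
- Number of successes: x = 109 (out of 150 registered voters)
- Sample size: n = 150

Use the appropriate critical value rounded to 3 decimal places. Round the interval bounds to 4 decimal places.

Sample proportion: p̂ = 109/150 = 0.726667

Check conditions for normal approximation:
  np̂ = 109 ≥ 10 ✓
  n(1-p̂) = 41 ≥ 10 ✓

The sample is large enough, so use a z-interval (normal approximation) for the proportion.

For 90% confidence, z* = 1.645 (from standard normal table)

Standard error: SE = √(p̂(1-p̂)/n) = √(0.726667×0.273333/150) = 0.03638885

Margin of error: E = z* × SE = 1.645 × 0.03638885 = 0.059860

Z-interval: p̂ ± E = 0.726667 ± 0.059860 = (0.666807, 0.786526)

Rounded to 4 decimal places:

(0.6668, 0.7865)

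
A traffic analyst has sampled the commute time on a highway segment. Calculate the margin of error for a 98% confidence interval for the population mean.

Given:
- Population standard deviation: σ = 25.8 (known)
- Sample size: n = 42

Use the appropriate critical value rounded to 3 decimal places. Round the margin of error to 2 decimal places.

The population standard deviation σ is known, so use the z-interval margin of error formula.

For 98% confidence, z* = 2.326 (from standard normal table)

Margin of error formula for z-interval: E = z* × σ/√n

E = 2.326 × 25.8/√42
  = 2.326 × 3.981026
  = 9.2599

Rounded to 2 decimal places:

9.26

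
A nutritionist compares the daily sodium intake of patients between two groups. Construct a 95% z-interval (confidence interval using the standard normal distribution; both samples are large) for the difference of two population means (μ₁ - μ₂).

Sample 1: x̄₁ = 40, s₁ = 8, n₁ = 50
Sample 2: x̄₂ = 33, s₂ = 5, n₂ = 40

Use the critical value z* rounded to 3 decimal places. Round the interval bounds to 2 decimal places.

Both samples are large (n₁ = 50 ≥ 30, n₂ = 40 ≥ 30), so a z-interval for the difference of means applies.

Point estimate: x̄₁ - x̄₂ = 40 - 33 = 7

Standard error: SE = √(s₁²/n₁ + s₂²/n₂)
= √(8²/50 + 5²/40)
= √(1.280000 + 0.625000)
= 1.380217

For 95% confidence, z* = 1.96 (from standard normal table)
Margin of error: E = z* × SE = 1.96 × 1.380217 = 2.7052

Z-interval: (x̄₁ - x̄₂) ± E = 7 ± 2.7052 = (4.2948, 9.7052)

Rounded to 2 decimal places:

(4.29, 9.71)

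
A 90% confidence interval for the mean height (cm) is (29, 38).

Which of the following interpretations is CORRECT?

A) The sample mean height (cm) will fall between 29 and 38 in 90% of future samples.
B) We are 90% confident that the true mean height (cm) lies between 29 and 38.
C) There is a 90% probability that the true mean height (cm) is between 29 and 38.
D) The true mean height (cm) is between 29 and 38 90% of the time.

A confidence interval represents our confidence in the procedure, not a probability statement about the parameter.

Key concept: If we repeated this sampling process many times and computed a 90% CI each time, about 90% of those intervals would contain the true population parameter.

For this specific interval (29, 38):
- Midpoint (point estimate): 33.5
- Margin of error: 4.5

The correct interpretation is the one stating confidence that the true parameter lies in the interval — option B.

B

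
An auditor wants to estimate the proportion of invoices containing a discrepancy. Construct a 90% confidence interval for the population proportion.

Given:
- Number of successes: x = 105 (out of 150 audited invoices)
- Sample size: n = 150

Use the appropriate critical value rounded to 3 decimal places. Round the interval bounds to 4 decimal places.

Sample proportion: p̂ = 105/150 = 0.7000000

Check conditions for normal approximation:
  np̂ = 105 ≥ 10 ✓
  n(1-p̂) = 45 ≥ 10 ✓

The sample is large enough, so use a z-interval (normal approximation) for the proportion.

For 90% confidence, z* = 1.645 (from standard normal table)

Standard error: SE = √(p̂(1-p̂)/n) = √(0.7000000×0.3000000/150) = 0.037416574

Margin of error: E = z* × SE = 1.645 × 0.037416574 = 0.0615503

Z-interval: p̂ ± E = 0.7000000 ± 0.0615503 = (0.6384497, 0.7615503)

Rounded to 4 decimal places:

(0.6384, 0.7616)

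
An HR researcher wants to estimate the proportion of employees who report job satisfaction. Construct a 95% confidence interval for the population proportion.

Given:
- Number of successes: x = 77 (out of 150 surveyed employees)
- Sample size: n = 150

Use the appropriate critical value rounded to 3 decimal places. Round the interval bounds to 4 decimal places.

Sample proportion: p̂ = 77/150 = 0.513333

Check conditions for normal approximation:
  np̂ = 77 ≥ 10 ✓
  n(1-p̂) = 73 ≥ 10 ✓

The sample is large enough, so use a z-interval (normal approximation) for the proportion.

For 95% confidence, z* = 1.96 (from standard normal table)

Standard error: SE = √(p̂(1-p̂)/n) = √(0.513333×0.486667/150) = 0.04081031

Margin of error: E = z* × SE = 1.96 × 0.04081031 = 0.079988

Z-interval: p̂ ± E = 0.513333 ± 0.079988 = (0.433345, 0.593322)

Rounded to 4 decimal places:

(0.4333, 0.5933)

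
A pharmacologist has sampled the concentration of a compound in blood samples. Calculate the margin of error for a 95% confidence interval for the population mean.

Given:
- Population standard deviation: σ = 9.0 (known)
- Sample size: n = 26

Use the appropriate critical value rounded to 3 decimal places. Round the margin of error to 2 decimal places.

The population standard deviation σ is known, so use the z-interval margin of error formula.

For 95% confidence, z* = 1.96 (from standard normal table)

Margin of error formula for z-interval: E = z* × σ/√n

E = 1.96 × 9.0/√26
  = 1.96 × 1.765045
  = 3.4595

Rounded to 2 decimal places:

3.46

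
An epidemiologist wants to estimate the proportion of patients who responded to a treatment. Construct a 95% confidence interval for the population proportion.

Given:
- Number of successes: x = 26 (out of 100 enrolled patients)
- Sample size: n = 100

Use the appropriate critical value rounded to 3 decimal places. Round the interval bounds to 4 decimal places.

Sample proportion: p̂ = 26/100 = 0.260000

Check conditions for normal approximation:
  np̂ = 26 ≥ 10 ✓
  n(1-p̂) = 74 ≥ 10 ✓

The sample is large enough, so use a z-interval (normal approximation) for the proportion.

For 95% confidence, z* = 1.96 (from standard normal table)

Standard error: SE = √(p̂(1-p̂)/n) = √(0.260000×0.740000/100) = 0.04386342

Margin of error: E = z* × SE = 1.96 × 0.04386342 = 0.085972

Z-interval: p̂ ± E = 0.260000 ± 0.085972 = (0.174028, 0.345972)

Rounded to 4 decimal places:

(0.1740, 0.3460)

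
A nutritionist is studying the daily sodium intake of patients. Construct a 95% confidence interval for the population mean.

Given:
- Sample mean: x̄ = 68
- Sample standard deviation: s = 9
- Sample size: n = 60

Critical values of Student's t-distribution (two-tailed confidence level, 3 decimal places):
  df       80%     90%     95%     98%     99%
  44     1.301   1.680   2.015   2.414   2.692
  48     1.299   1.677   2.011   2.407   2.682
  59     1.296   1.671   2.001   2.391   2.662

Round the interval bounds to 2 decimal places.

The population standard deviation σ is unknown (only the sample standard deviation s is given), so use a t-interval with df = n - 1 = 60 - 1 = 59.

For 95% confidence with df = 59, t* = 2.001 (from t-table)

Standard error: SE = s/√n = 9/√60 = 1.1618950

Margin of error: E = t* × SE = 2.001 × 1.1618950 = 2.32495

T-interval: x̄ ± E = 68 ± 2.32495 = (65.67505, 70.32495)

Rounded to 2 decimal places:

(65.68, 70.32)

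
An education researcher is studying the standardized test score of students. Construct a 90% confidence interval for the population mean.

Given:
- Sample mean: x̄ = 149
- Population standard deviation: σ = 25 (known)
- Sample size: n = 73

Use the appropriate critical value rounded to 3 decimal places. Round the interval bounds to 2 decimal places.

The population standard deviation σ is known, so use a z-interval (standard normal critical value).

For 90% confidence, z* = 1.645 (from standard normal table)

Standard error: SE = σ/√n = 25/√73 = 2.926029

Margin of error: E = z* × SE = 1.645 × 2.926029 = 4.8133

Z-interval: x̄ ± E = 149 ± 4.8133 = (144.1867, 153.8133)

Rounded to 2 decimal places:

(144.19, 153.81)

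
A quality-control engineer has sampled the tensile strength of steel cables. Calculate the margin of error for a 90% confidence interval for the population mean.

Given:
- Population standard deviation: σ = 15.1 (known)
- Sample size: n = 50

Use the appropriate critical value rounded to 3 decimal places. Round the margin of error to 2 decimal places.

The population standard deviation σ is known, so use the z-interval margin of error formula.

For 90% confidence, z* = 1.645 (from standard normal table)

Margin of error formula for z-interval: E = z* × σ/√n

E = 1.645 × 15.1/√50
  = 1.645 × 2.135462
  = 3.5128

Rounded to 2 decimal places:

3.51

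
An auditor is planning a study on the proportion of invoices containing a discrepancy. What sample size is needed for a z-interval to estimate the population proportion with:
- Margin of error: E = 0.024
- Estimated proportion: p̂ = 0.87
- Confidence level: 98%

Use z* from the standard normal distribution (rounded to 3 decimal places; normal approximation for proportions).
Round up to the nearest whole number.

Using z* for proportion z-interval (normal approximation).

For 98% confidence, z* = 2.326 (from standard normal table)

Sample size formula for proportion z-interval: n = z*²p̂(1-p̂)/E²

n = 2.326² × 0.87 × 0.13 / 0.024²
  = 5.410276 × 0.1131 / 0.000576
  = 1062.3302

Round up to the nearest whole number: n = 1063

1063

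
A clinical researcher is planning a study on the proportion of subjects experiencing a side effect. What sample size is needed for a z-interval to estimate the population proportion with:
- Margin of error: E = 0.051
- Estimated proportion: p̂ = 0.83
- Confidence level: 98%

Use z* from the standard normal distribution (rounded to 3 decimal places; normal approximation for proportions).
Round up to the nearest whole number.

Using z* for proportion z-interval (normal approximation).

For 98% confidence, z* = 2.326 (from standard normal table)

Sample size formula for proportion z-interval: n = z*²p̂(1-p̂)/E²

n = 2.326² × 0.83 × 0.17 / 0.051²
  = 5.410276 × 0.1411 / 0.002601
  = 293.4986

Round up to the nearest whole number: n = 294

294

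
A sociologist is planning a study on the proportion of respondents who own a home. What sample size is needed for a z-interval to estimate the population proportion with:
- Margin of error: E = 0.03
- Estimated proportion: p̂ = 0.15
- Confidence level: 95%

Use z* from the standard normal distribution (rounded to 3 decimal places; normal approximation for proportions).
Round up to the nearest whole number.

Using z* for proportion z-interval (normal approximation).

For 95% confidence, z* = 1.96 (from standard normal table)

Sample size formula for proportion z-interval: n = z*²p̂(1-p̂)/E²

n = 1.96² × 0.15 × 0.85 / 0.03²
  = 3.8416 × 0.1275 / 0.0009
  = 544.2267

Round up to the nearest whole number: n = 545

545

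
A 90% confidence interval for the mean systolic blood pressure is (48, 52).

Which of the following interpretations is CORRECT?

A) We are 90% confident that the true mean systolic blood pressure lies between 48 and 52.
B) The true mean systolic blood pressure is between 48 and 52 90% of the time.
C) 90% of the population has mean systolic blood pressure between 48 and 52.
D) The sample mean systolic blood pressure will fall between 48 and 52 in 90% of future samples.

A confidence interval represents our confidence in the procedure, not a probability statement about the parameter.

Key concept: If we repeated this sampling process many times and computed a 90% CI each time, about 90% of those intervals would contain the true population parameter.

For this specific interval (48, 52):
- Midpoint (point estimate): 50
- Margin of error: 2

The correct interpretation is the one stating confidence that the true parameter lies in the interval — option A.

A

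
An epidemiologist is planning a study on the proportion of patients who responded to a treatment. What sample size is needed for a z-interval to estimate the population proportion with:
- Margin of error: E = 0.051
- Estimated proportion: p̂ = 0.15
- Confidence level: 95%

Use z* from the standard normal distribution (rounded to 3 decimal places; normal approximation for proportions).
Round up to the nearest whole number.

Using z* for proportion z-interval (normal approximation).

For 95% confidence, z* = 1.96 (from standard normal table)

Sample size formula for proportion z-interval: n = z*²p̂(1-p̂)/E²

n = 1.96² × 0.15 × 0.85 / 0.051²
  = 3.8416 × 0.1275 / 0.002601
  = 188.3137

Round up to the nearest whole number: n = 189

189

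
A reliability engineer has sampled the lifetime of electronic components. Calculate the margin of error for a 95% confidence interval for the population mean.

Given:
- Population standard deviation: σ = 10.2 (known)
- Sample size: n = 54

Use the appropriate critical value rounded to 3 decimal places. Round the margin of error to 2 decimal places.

The population standard deviation σ is known, so use the z-interval margin of error formula.

For 95% confidence, z* = 1.96 (from standard normal table)

Margin of error formula for z-interval: E = z* × σ/√n

E = 1.96 × 10.2/√54
  = 1.96 × 1.388044
  = 2.7206

Rounded to 2 decimal places:

2.72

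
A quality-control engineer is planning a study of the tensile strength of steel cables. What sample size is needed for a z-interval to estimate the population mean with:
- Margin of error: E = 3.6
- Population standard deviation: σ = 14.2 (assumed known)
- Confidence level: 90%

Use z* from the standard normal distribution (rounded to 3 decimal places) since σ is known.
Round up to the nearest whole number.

Using z* since population σ is known (z-interval formula).

For 90% confidence, z* = 1.645 (from standard normal table)

Sample size formula for z-interval: n = (z*σ/E)²

n = (1.645 × 14.2 / 3.6)²
  = (6.488611)²
  = 42.1021

Round up to the nearest whole number: n = 43

43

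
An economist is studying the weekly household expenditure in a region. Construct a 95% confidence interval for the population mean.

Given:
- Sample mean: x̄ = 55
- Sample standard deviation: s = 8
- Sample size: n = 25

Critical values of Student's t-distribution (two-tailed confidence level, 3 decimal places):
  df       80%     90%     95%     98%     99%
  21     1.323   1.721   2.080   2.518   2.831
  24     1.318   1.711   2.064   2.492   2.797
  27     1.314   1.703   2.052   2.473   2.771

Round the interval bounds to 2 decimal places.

The population standard deviation σ is unknown (only the sample standard deviation s is given), so use a t-interval with df = n - 1 = 25 - 1 = 24.

For 95% confidence with df = 24, t* = 2.064 (from t-table)

Standard error: SE = s/√n = 8/√25 = 1.600000

Margin of error: E = t* × SE = 2.064 × 1.600000 = 3.3024

T-interval: x̄ ± E = 55 ± 3.3024 = (51.6976, 58.3024)

Rounded to 2 decimal places:

(51.70, 58.30)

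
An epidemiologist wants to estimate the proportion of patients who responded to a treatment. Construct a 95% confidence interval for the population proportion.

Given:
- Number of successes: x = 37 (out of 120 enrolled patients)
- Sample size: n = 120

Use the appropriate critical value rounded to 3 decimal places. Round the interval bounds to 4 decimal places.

Sample proportion: p̂ = 37/120 = 0.308333

Check conditions for normal approximation:
  np̂ = 37 ≥ 10 ✓
  n(1-p̂) = 83 ≥ 10 ✓

The sample is large enough, so use a z-interval (normal approximation) for the proportion.

For 95% confidence, z* = 1.96 (from standard normal table)

Standard error: SE = √(p̂(1-p̂)/n) = √(0.308333×0.691667/120) = 0.04215684

Margin of error: E = z* × SE = 1.96 × 0.04215684 = 0.082627

Z-interval: p̂ ± E = 0.308333 ± 0.082627 = (0.225706, 0.390961)

Rounded to 4 decimal places:

(0.2257, 0.3910)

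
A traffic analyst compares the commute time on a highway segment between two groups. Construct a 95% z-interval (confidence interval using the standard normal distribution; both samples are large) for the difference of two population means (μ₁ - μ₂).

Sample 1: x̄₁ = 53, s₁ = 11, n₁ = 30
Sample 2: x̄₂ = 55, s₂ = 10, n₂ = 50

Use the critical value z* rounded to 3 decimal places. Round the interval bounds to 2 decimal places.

Both samples are large (n₁ = 30 ≥ 30, n₂ = 50 ≥ 30), so a z-interval for the difference of means applies.

Point estimate: x̄₁ - x̄₂ = 53 - 55 = -2

Standard error: SE = √(s₁²/n₁ + s₂²/n₂)
= √(11²/30 + 10²/50)
= √(4.033333 + 2.000000)
= 2.456284

For 95% confidence, z* = 1.96 (from standard normal table)
Margin of error: E = z* × SE = 1.96 × 2.456284 = 4.8143

Z-interval: (x̄₁ - x̄₂) ± E = -2 ± 4.8143 = (-6.8143, 2.8143)

Rounded to 2 decimal places:

(-6.81, 2.81)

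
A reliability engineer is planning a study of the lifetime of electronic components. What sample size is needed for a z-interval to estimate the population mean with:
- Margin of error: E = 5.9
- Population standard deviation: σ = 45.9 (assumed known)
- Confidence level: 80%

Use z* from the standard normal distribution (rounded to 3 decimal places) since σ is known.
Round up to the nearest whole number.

Using z* since population σ is known (z-interval formula).

For 80% confidence, z* = 1.282 (from standard normal table)

Sample size formula for z-interval: n = (z*σ/E)²

n = (1.282 × 45.9 / 5.9)²
  = (9.973525)²
  = 99.4712

Round up to the nearest whole number: n = 100

100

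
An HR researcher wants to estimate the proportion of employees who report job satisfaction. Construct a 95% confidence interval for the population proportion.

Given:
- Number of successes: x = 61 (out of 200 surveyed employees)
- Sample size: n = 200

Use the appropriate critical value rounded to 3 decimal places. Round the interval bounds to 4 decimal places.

Sample proportion: p̂ = 61/200 = 0.305000

Check conditions for normal approximation:
  np̂ = 61 ≥ 10 ✓
  n(1-p̂) = 139 ≥ 10 ✓

The sample is large enough, so use a z-interval (normal approximation) for the proportion.

For 95% confidence, z* = 1.96 (from standard normal table)

Standard error: SE = √(p̂(1-p̂)/n) = √(0.305000×0.695000/200) = 0.03255572

Margin of error: E = z* × SE = 1.96 × 0.03255572 = 0.063809

Z-interval: p̂ ± E = 0.305000 ± 0.063809 = (0.241191, 0.368809)

Rounded to 4 decimal places:

(0.2412, 0.3688)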